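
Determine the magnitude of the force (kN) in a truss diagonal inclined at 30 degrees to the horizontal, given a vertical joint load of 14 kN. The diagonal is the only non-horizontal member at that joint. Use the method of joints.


At the joint, only the diagonal has a vertical component, so vertical equilibrium gives:
F * sin(30) = 14
F = 14 / sin(30)
= 14 / 0.5
= 28.0 kN

28.0 kN


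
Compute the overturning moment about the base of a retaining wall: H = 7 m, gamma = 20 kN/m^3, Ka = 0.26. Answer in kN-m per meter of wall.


Pa = 0.5 * Ka * gamma * H^2
= 0.5 * 0.26 * 20 * 7^2
= 127.4 kN/m
Arm = H / 3 = 7 / 3 = 2.3333 m
Mo = Pa * arm = Pa * H / 3 = 127.4 * 7 / 3 = 297.2667 kN-m/m

297.2667 kN-m/m


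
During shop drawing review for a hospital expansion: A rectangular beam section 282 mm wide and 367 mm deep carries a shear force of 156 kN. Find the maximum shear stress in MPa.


A = b * h = 282 * 367 = 103494 mm^2
V = 156 kN = 156000.0 N
tau_max = 1.5 * V / A = 1.5 * 156000.0 / 103494
= 2.261 MPa

2.261 MPa


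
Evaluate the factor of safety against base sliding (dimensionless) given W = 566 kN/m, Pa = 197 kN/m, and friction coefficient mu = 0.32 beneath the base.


Resisting force = mu * W = 0.32 * 566 = 181.12 kN/m
FOS = Resisting / Driving = 181.12 / 197
= 0.9194 (dimensionless)

0.9194 (dimensionless)


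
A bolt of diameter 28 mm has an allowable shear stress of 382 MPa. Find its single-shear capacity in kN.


A = pi * d^2 / 4 = pi * 28^2 / 4 = 615.7522 mm^2
V = f_v * A / 1000 = 382 * 615.7522 / 1000
= 235.2173 kN

235.2173 kN


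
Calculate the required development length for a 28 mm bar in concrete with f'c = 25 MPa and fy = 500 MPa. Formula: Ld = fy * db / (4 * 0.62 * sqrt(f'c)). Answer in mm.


Ld = (fy * db) / (4 * 0.62 * sqrt(f'c))
= (500 * 28) / (4 * 0.62 * sqrt(25))
= 14000 / 12.4
= 1129.03 mm

1129.03 mm


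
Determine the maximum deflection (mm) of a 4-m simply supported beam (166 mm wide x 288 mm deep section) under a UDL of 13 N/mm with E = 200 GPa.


I = 166 * 288^3 / 12 = 330448896.0 mm^4
L = 4000.0 mm, w = 13 N/mm, E = 200000.0 MPa
delta = 5 * w * L^4 / (384 * E * I)
= 5 * 13 * 4000.0^4 / (384 * 200000.0 * 330448896.0)
= 0.6557 mm

0.6557 mm


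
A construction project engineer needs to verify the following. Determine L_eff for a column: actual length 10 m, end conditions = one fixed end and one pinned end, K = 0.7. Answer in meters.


L_eff = K * L
= 0.7 * 10
= 7.0 m

7.0 m


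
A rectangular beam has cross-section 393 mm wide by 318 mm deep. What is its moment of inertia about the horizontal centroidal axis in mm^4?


I = b * h^3 / 12
= 393 * 318^3 / 12
= 393 * 32157432 / 12
= 1053155898.0 mm^4

1053155898.0 mm^4


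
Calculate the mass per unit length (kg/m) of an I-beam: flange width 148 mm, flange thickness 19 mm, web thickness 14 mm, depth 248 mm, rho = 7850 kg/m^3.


A_flanges = 2 * 148 * 19 = 5624 mm^2
A_web = (248 - 2 * 19) * 14 = 2940 mm^2
A_total = 5624 + 2940 = 8564 mm^2 = 0.008564 m^2
Weight = rho * A = 7850 * 0.008564 = 67.2274 kg/m

67.2274 kg/m


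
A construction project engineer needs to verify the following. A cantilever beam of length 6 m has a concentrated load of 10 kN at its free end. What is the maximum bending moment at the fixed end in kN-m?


For a cantilever with a point load at the free end:
M_max = P * L = 10 * 6 = 60 kN-m

60 kN-m


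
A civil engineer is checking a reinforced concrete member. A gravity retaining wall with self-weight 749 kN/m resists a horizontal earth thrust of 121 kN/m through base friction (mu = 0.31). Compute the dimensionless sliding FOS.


Resisting force = mu * W = 0.31 * 749 = 232.19 kN/m
FOS = Resisting / Driving = 232.19 / 121
= 1.9189 (dimensionless)

1.9189 (dimensionless)


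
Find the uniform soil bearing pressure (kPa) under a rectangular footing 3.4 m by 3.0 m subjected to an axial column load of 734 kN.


A = 3.4 * 3.0 = 10.2 m^2
q = P / A = 734 / 10.2
= 71.9608 kPa

71.9608 kPa


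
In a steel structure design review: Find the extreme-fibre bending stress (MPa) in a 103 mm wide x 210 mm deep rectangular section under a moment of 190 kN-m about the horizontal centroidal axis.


I = b * h^3 / 12 = 103 * 210^3 / 12 = 79490250.0 mm^4
y = h / 2 = 210 / 2 = 105.0 mm
M = 190 kN-m = 190000000.0 N-mm
sigma = M * y / I = 190000000.0 * 105.0 / 79490250.0
= 250.97 MPa

250.97 MPa


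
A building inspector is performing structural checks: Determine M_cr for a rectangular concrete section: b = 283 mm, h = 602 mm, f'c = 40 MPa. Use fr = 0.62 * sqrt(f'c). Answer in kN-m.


fr = 0.62 * sqrt(40) = 0.62 * 6.3246 = 3.9212 MPa
I = 283 * 602^3 / 12 = 5145109988.67 mm^4
y_t = 301.0 mm
M_cr = fr * I / y_t = 3.9212 * 5145109988.67 / 301.0 N-mm
= 67.027 kN-m

67.027 kN-m


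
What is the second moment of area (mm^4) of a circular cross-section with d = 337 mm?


r = d / 2 = 337 / 2 = 168.5 mm
I = pi * r^4 / 4 = pi * 168.5^4 / 4
= 633125057.57 mm^4

633125057.57 mm^4


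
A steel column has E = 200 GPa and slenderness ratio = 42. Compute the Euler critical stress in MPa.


sigma_cr = pi^2 * E / lambda^2
= 9.8696 * 200000.0 / 42^2
= 9.8696 * 200000.0 / 1764
= 1119.0028 MPa

1119.0028 MPa


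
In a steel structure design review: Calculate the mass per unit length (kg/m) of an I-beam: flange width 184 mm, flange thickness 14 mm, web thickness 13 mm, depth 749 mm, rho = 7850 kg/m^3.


A_flanges = 2 * 184 * 14 = 5152 mm^2
A_web = (749 - 2 * 14) * 13 = 9373 mm^2
A_total = 5152 + 9373 = 14525 mm^2 = 0.014525 m^2
Weight = rho * A = 7850 * 0.014525 = 114.0212 kg/m

114.0212 kg/m


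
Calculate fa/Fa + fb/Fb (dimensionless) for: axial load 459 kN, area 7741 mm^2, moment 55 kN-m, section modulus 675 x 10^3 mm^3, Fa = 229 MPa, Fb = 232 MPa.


f_a = P / A = 459000.0 / 7741 = 59.2947 MPa
f_b = M / S = 55000000.0 / 675000.0 = 81.4815 MPa
Ratio = f_a / Fa + f_b / Fb
= 59.2947 / 229 + 81.4815 / 232
= 0.6101 (dimensionless)

0.6101 (dimensionless)


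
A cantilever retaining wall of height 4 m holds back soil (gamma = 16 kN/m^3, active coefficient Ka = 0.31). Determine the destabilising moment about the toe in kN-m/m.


Pa = 0.5 * Ka * gamma * H^2
= 0.5 * 0.31 * 16 * 4^2
= 39.68 kN/m
Arm = H / 3 = 4 / 3 = 1.3333 m
Mo = Pa * arm = Pa * H / 3 = 39.68 * 4 / 3 = 52.9067 kN-m/m

52.9067 kN-m/m


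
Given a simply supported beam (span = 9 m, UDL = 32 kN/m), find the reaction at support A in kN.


Total load = w * L = 32 * 9 = 288 kN
By symmetry, each reaction R = total / 2 = 288 / 2 = 144.0 kN

144.0 kN


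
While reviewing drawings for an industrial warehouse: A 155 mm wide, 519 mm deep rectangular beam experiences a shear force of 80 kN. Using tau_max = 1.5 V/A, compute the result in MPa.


A = b * h = 155 * 519 = 80445 mm^2
V = 80 kN = 80000.0 N
tau_max = 1.5 * V / A = 1.5 * 80000.0 / 80445
= 1.4917 MPa

1.4917 MPa


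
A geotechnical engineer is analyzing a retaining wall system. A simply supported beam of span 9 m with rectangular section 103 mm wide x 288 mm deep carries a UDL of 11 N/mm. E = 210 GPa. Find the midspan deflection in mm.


I = 103 * 288^3 / 12 = 205037568.0 mm^4
L = 9000.0 mm, w = 11 N/mm, E = 210000.0 MPa
delta = 5 * w * L^4 / (384 * E * I)
= 5 * 11 * 9000.0^4 / (384 * 210000.0 * 205037568.0)
= 21.8247 mm

21.8247 mm


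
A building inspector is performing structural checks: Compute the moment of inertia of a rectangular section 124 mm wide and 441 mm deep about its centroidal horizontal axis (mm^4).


I = b * h^3 / 12
= 124 * 441^3 / 12
= 124 * 85766121 / 12
= 886249917.0 mm^4

886249917.0 mm^4


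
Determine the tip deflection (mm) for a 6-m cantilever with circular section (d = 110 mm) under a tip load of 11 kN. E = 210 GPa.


I = pi * d^4 / 64 = pi * 110^4 / 64 = 7186884.07 mm^4
L = 6000.0 mm, P = 11000.0 N, E = 210000.0 MPa
delta = P * L^3 / (3 * E * I)
= 11000.0 * 6000.0^3 / (3 * 210000.0 * 7186884.07)
= 524.7655 mm

524.7655 mm


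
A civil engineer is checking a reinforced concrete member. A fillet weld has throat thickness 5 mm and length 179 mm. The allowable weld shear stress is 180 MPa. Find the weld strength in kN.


Strength = throat * length * allowable stress
= 5 * 179 * 180 N
= 161100 N
= 161.1 kN

161.1 kN


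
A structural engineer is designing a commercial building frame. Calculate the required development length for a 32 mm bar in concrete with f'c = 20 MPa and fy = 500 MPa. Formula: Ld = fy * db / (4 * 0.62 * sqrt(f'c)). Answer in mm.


Ld = (fy * db) / (4 * 0.62 * sqrt(f'c))
= (500 * 32) / (4 * 0.62 * sqrt(20))
= 16000 / 11.0909
= 1442.62 mm

1442.62 mm


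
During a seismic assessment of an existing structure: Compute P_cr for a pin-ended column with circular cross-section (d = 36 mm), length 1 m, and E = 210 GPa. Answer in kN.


I = pi * d^4 / 64 = 82447.96 mm^4
L = 1000.0 mm
P_cr = pi^2 * E * I / L^2
= 9.8696 * 210000.0 * 82447.96 / 1000.0^2
= 170883.03 N = 170.883 kN

170.883 kN


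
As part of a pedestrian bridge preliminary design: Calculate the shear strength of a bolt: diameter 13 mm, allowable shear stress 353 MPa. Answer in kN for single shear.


A = pi * d^2 / 4 = pi * 13^2 / 4 = 132.7323 mm^2
V = f_v * A / 1000 = 353 * 132.7323 / 1000
= 46.8545 kN

46.8545 kN


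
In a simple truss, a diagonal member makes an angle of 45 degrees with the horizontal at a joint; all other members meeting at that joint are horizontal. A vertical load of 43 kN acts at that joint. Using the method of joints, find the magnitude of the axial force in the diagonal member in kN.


At the joint, only the diagonal has a vertical component, so vertical equilibrium gives:
F * sin(45) = 43
F = 43 / sin(45)
= 43 / 0.707107
= 60.81 kN

60.81 kN


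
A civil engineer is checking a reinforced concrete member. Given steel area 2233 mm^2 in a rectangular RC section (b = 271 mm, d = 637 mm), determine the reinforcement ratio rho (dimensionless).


rho = As / (b * d)
= 2233 / (271 * 637)
= 2233 / 172627
= 0.012935 (dimensionless)

0.012935 (dimensionless)


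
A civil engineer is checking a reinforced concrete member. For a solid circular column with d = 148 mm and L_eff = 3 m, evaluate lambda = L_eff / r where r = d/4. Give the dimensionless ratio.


Radius of gyration r = d / 4 = 148 / 4 = 37.0 mm
L_eff = 3000.0 mm
Slenderness ratio = L / r = 3000.0 / 37.0 = 81.08 (dimensionless)

81.08 (dimensionless)


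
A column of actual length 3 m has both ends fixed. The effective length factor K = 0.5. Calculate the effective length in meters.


L_eff = K * L
= 0.5 * 3
= 1.5 m

1.5 m


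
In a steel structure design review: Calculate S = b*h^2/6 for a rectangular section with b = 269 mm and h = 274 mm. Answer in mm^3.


S = b * h^2 / 6
= 269 * 274^2 / 6
= 269 * 75076 / 6
= 3365907.33 mm^3

3365907.33 mm^3


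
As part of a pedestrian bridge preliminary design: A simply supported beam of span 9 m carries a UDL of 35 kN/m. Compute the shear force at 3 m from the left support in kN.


R_A = w * L / 2 = 35 * 9 / 2 = 157.5 kN
V(x) = R_A - w * x = 157.5 - 35 * 3
= 52.5 kN

52.5 kN


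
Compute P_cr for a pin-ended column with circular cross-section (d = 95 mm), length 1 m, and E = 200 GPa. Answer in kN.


I = pi * d^4 / 64 = 3998198.21 mm^4
L = 1000.0 mm
P_cr = pi^2 * E * I / L^2
= 9.8696 * 200000.0 * 3998198.21 / 1000.0^2
= 7892126.92 N = 7892.1269 kN

7892.1269 kN


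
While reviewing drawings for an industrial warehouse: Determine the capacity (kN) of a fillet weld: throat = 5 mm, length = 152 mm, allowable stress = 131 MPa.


Strength = throat * length * allowable stress
= 5 * 152 * 131 N
= 99560 N
= 99.56 kN

99.56 kN


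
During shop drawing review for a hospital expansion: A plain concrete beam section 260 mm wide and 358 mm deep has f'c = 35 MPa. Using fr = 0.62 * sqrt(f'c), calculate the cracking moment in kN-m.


fr = 0.62 * sqrt(35) = 0.62 * 5.9161 = 3.668 MPa
I = 260 * 358^3 / 12 = 994125426.67 mm^4
y_t = 179.0 mm
M_cr = fr * I / y_t = 3.668 * 994125426.67 / 179.0 N-mm
= 20.3711 kN-m

20.3711 kN-m


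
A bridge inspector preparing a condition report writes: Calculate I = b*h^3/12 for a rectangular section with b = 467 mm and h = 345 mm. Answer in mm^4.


I = b * h^3 / 12
= 467 * 345^3 / 12
= 467 * 41063625 / 12
= 1598059406.25 mm^4

1598059406.25 mm^4


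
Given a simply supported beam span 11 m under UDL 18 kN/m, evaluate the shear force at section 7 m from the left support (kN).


R_A = w * L / 2 = 18 * 11 / 2 = 99.0 kN
V(x) = R_A - w * x = 99.0 - 18 * 7
= -27.0 kN

-27.0 kN


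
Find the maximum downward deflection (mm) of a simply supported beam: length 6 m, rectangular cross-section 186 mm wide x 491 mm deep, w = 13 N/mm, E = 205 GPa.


I = 186 * 491^3 / 12 = 1834746950.5 mm^4
L = 6000.0 mm, w = 13 N/mm, E = 205000.0 MPa
delta = 5 * w * L^4 / (384 * E * I)
= 5 * 13 * 6000.0^4 / (384 * 205000.0 * 1834746950.5)
= 0.5833 mm

0.5833 mm


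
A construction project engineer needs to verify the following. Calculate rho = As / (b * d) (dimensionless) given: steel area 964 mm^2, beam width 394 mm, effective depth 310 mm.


rho = As / (b * d)
= 964 / (394 * 310)
= 964 / 122140
= 0.007893 (dimensionless)

0.007893 (dimensionless)


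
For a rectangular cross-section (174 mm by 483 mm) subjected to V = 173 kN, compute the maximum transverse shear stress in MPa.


A = b * h = 174 * 483 = 84042 mm^2
V = 173 kN = 173000.0 N
tau_max = 1.5 * V / A = 1.5 * 173000.0 / 84042
= 3.0877 MPa

3.0877 MPa


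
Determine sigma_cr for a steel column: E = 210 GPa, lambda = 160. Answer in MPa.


sigma_cr = pi^2 * E / lambda^2
= 9.8696 * 210000.0 / 160^2
= 9.8696 * 210000.0 / 25600
= 80.9616 MPa

80.9616 MPa


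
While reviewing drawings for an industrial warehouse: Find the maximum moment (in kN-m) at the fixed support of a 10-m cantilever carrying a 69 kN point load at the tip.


For a cantilever with a point load at the free end:
M_max = P * L = 69 * 10 = 690 kN-m

690 kN-m


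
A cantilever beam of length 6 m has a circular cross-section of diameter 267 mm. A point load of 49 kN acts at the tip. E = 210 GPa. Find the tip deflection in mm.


I = pi * d^4 / 64 = pi * 267^4 / 64 = 249468056.8 mm^4
L = 6000.0 mm, P = 49000.0 N, E = 210000.0 MPa
delta = P * L^3 / (3 * E * I)
= 49000.0 * 6000.0^3 / (3 * 210000.0 * 249468056.8)
= 67.3433 mm

67.3433 mm


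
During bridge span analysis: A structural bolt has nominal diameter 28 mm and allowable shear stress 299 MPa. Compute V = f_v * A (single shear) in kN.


A = pi * d^2 / 4 = pi * 28^2 / 4 = 615.7522 mm^2
V = f_v * A / 1000 = 299 * 615.7522 / 1000
= 184.1099 kN

184.1099 kN


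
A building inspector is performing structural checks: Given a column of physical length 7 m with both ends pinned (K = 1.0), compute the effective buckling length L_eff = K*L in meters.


L_eff = K * L
= 1.0 * 7
= 7.0 m

7.0 m


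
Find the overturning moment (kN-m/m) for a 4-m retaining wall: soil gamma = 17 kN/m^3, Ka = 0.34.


Pa = 0.5 * Ka * gamma * H^2
= 0.5 * 0.34 * 17 * 4^2
= 46.24 kN/m
Arm = H / 3 = 4 / 3 = 1.3333 m
Mo = Pa * arm = Pa * H / 3 = 46.24 * 4 / 3 = 61.6533 kN-m/m

61.6533 kN-m/m


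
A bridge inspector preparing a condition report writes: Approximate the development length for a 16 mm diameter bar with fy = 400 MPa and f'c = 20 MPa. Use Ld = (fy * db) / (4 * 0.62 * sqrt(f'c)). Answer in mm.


Ld = (fy * db) / (4 * 0.62 * sqrt(f'c))
= (400 * 16) / (4 * 0.62 * sqrt(20))
= 6400 / 11.0909
= 577.05 mm

577.05 mm


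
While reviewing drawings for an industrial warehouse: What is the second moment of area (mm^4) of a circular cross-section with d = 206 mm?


r = d / 2 = 206 / 2 = 103.0 mm
I = pi * r^4 / 4 = pi * 103.0^4 / 4
= 88397255.23 mm^4

88397255.23 mm^4


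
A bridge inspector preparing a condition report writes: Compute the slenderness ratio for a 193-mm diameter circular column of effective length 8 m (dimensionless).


Radius of gyration r = d / 4 = 193 / 4 = 48.25 mm
L_eff = 8000.0 mm
Slenderness ratio = L / r = 8000.0 / 48.25 = 165.8 (dimensionless)

165.8 (dimensionless)


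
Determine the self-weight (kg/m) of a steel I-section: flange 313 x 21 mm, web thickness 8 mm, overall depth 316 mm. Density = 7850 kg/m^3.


A_flanges = 2 * 313 * 21 = 13146 mm^2
A_web = (316 - 2 * 21) * 8 = 2192 mm^2
A_total = 13146 + 2192 = 15338 mm^2 = 0.015338 m^2
Weight = rho * A = 7850 * 0.015338 = 120.4033 kg/m

120.4033 kg/m


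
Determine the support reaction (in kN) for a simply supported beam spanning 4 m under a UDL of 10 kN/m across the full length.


Total load = w * L = 10 * 4 = 40 kN
By symmetry, each reaction R = total / 2 = 40 / 2 = 20.0 kN

20.0 kN


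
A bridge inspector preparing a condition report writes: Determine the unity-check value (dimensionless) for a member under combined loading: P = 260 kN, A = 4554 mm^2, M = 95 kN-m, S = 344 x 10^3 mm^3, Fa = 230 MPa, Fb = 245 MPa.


f_a = P / A = 260000.0 / 4554 = 57.0927 MPa
f_b = M / S = 95000000.0 / 344000.0 = 276.1628 MPa
Ratio = f_a / Fa + f_b / Fb
= 57.0927 / 230 + 276.1628 / 245
= 1.3754 (dimensionless)

1.3754 (dimensionless)


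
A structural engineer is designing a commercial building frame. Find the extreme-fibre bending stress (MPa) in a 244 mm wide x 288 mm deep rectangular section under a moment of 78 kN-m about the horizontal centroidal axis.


I = b * h^3 / 12 = 244 * 288^3 / 12 = 485720064.0 mm^4
y = h / 2 = 288 / 2 = 144.0 mm
M = 78 kN-m = 78000000.0 N-mm
sigma = M * y / I = 78000000.0 * 144.0 / 485720064.0
= 23.12 MPa

23.12 MPa


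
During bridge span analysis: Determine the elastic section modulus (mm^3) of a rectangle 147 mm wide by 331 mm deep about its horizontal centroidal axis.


S = b * h^2 / 6
= 147 * 331^2 / 6
= 147 * 109561 / 6
= 2684244.5 mm^3

2684244.5 mm^3


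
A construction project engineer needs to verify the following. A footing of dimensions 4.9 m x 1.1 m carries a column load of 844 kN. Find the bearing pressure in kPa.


A = 4.9 * 1.1 = 5.39 m^2
q = P / A = 844 / 5.39
= 156.5863 kPa

156.5863 kPa


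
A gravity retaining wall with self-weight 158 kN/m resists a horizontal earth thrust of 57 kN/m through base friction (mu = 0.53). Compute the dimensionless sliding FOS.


Resisting force = mu * W = 0.53 * 158 = 83.74 kN/m
FOS = Resisting / Driving = 83.74 / 57
= 1.4691 (dimensionless)

1.4691 (dimensionless)


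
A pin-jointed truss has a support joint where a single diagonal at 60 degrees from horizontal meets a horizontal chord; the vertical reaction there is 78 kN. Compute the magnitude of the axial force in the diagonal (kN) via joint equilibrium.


At the joint, only the diagonal has a vertical component, so vertical equilibrium gives:
F * sin(60) = 78
F = 78 / sin(60)
= 78 / 0.866025
= 90.07 kN

90.07 kN


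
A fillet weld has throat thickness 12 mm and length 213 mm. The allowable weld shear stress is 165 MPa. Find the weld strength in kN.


Strength = throat * length * allowable stress
= 12 * 213 * 165 N
= 421740 N
= 421.74 kN

421.74 kN


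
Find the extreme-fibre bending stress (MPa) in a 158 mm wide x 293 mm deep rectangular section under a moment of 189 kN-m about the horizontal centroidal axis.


I = b * h^3 / 12 = 158 * 293^3 / 12 = 331191133.83 mm^4
y = h / 2 = 293 / 2 = 146.5 mm
M = 189 kN-m = 189000000.0 N-mm
sigma = M * y / I = 189000000.0 * 146.5 / 331191133.83
= 83.6 MPa

83.6 MPa


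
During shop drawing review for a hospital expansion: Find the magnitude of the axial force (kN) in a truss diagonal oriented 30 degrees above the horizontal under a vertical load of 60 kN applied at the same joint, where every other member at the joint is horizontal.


At the joint, only the diagonal has a vertical component, so vertical equilibrium gives:
F * sin(30) = 60
F = 60 / sin(30)
= 60 / 0.5
= 120.0 kN

120.0 kN


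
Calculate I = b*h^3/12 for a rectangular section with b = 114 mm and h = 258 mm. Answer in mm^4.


I = b * h^3 / 12
= 114 * 258^3 / 12
= 114 * 17173512 / 12
= 163148364.0 mm^4

163148364.0 mm^4


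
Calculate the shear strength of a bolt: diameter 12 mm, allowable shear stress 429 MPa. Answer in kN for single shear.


A = pi * d^2 / 4 = pi * 12^2 / 4 = 113.0973 mm^2
V = f_v * A / 1000 = 429 * 113.0973 / 1000
= 48.5188 kN

48.5188 kN


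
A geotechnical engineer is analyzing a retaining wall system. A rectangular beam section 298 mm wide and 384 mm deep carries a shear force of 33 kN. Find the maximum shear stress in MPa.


A = b * h = 298 * 384 = 114432 mm^2
V = 33 kN = 33000.0 N
tau_max = 1.5 * V / A = 1.5 * 33000.0 / 114432
= 0.4326 MPa

0.4326 MPa


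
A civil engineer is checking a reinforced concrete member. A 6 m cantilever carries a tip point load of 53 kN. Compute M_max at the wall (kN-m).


For a cantilever with a point load at the free end:
M_max = P * L = 53 * 6 = 318 kN-m

318 kN-m


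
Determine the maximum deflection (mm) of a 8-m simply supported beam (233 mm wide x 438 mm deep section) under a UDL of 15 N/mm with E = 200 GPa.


I = 233 * 438^3 / 12 = 1631537298.0 mm^4
L = 8000.0 mm, w = 15 N/mm, E = 200000.0 MPa
delta = 5 * w * L^4 / (384 * E * I)
= 5 * 15 * 8000.0^4 / (384 * 200000.0 * 1631537298.0)
= 2.4517 mm

2.4517 mm


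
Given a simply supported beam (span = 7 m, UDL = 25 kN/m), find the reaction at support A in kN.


Total load = w * L = 25 * 7 = 175 kN
By symmetry, each reaction R = total / 2 = 175 / 2 = 87.5 kN

87.5 kN


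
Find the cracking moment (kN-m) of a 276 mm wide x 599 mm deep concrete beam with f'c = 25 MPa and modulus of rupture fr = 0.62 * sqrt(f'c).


fr = 0.62 * sqrt(25) = 0.62 * 5.0 = 3.1 MPa
I = 276 * 599^3 / 12 = 4943201377.0 mm^4
y_t = 299.5 mm
M_cr = fr * I / y_t = 3.1 * 4943201377.0 / 299.5 N-mm
= 51.165 kN-m

51.165 kN-m


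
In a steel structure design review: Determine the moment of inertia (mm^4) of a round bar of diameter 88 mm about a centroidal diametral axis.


r = d / 2 = 88 / 2 = 44.0 mm
I = pi * r^4 / 4 = pi * 44.0^4 / 4
= 2943747.71 mm^4

2943747.71 mm^4


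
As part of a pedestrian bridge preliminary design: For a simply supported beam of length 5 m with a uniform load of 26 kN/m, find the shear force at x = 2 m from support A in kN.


R_A = w * L / 2 = 26 * 5 / 2 = 65.0 kN
V(x) = R_A - w * x = 65.0 - 26 * 2
= 13.0 kN

13.0 kN


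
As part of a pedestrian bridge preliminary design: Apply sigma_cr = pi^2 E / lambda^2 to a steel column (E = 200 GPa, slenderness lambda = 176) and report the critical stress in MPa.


sigma_cr = pi^2 * E / lambda^2
= 9.8696 * 200000.0 / 176^2
= 9.8696 * 200000.0 / 30976
= 63.7242 MPa

63.7242 MPa


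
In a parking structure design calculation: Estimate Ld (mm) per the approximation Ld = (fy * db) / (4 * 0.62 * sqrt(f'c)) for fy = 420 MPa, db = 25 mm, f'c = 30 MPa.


Ld = (fy * db) / (4 * 0.62 * sqrt(f'c))
= (420 * 25) / (4 * 0.62 * sqrt(30))
= 10500 / 13.5835
= 773.0 mm

773.0 mm


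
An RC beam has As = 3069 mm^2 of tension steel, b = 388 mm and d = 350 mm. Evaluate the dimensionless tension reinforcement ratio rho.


rho = As / (b * d)
= 3069 / (388 * 350)
= 3069 / 135800
= 0.022599 (dimensionless)

0.022599 (dimensionless)


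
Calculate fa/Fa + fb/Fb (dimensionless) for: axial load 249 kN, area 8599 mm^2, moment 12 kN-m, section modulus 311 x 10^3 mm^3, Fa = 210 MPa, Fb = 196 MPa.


f_a = P / A = 249000.0 / 8599 = 28.9569 MPa
f_b = M / S = 12000000.0 / 311000.0 = 38.5852 MPa
Ratio = f_a / Fa + f_b / Fb
= 28.9569 / 210 + 38.5852 / 196
= 0.3348 (dimensionless)

0.3348 (dimensionless)


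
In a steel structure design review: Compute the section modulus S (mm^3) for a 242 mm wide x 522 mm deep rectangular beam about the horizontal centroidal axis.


S = b * h^2 / 6
= 242 * 522^2 / 6
= 242 * 272484 / 6
= 10990188.0 mm^3

10990188.0 mm^3


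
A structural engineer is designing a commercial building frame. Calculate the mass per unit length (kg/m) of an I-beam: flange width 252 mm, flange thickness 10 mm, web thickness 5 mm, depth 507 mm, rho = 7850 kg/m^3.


A_flanges = 2 * 252 * 10 = 5040 mm^2
A_web = (507 - 2 * 10) * 5 = 2435 mm^2
A_total = 5040 + 2435 = 7475 mm^2 = 0.007475 m^2
Weight = rho * A = 7850 * 0.007475 = 58.6788 kg/m

58.6788 kg/m


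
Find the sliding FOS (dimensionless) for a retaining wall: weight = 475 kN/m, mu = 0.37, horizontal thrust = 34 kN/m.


Resisting force = mu * W = 0.37 * 475 = 175.75 kN/m
FOS = Resisting / Driving = 175.75 / 34
= 5.1691 (dimensionless)

5.1691 (dimensionless)


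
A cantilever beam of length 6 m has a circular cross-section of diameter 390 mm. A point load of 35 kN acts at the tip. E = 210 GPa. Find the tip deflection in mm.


I = pi * d^4 / 64 = pi * 390^4 / 64 = 1135607695.33 mm^4
L = 6000.0 mm, P = 35000.0 N, E = 210000.0 MPa
delta = P * L^3 / (3 * E * I)
= 35000.0 * 6000.0^3 / (3 * 210000.0 * 1135607695.33)
= 10.567 mm

10.567 mm


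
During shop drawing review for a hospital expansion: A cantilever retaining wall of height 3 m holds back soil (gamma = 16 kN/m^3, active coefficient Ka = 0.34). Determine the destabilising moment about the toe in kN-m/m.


Pa = 0.5 * Ka * gamma * H^2
= 0.5 * 0.34 * 16 * 3^2
= 24.48 kN/m
Arm = H / 3 = 3 / 3 = 1.0 m
Mo = Pa * arm = Pa * H / 3 = 24.48 * 3 / 3 = 24.48 kN-m/m

24.48 kN-m/m


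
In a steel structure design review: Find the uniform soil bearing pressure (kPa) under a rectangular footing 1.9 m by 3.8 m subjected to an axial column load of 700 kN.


A = 1.9 * 3.8 = 7.22 m^2
q = P / A = 700 / 7.22
= 96.9529 kPa

96.9529 kPa


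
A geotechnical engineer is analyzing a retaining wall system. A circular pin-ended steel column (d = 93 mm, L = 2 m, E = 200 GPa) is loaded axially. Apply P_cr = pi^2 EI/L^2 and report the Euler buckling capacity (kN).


I = pi * d^4 / 64 = 3671991.72 mm^4
L = 2000.0 mm
P_cr = pi^2 * E * I / L^2
= 9.8696 * 200000.0 * 3671991.72 / 2000.0^2
= 1812055.28 N = 1812.0553 kN

1812.0553 kN


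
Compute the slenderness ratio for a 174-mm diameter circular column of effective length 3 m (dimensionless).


Radius of gyration r = d / 4 = 174 / 4 = 43.5 mm
L_eff = 3000.0 mm
Slenderness ratio = L / r = 3000.0 / 43.5 = 68.97 (dimensionless)

68.97 (dimensionless)


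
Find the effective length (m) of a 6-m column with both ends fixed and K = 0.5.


L_eff = K * L
= 0.5 * 6
= 3.0 m

3.0 m


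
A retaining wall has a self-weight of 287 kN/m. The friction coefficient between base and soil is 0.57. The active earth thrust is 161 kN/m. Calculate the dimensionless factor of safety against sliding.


Resisting force = mu * W = 0.57 * 287 = 163.59 kN/m
FOS = Resisting / Driving = 163.59 / 161
= 1.0161 (dimensionless)

1.0161 (dimensionless)


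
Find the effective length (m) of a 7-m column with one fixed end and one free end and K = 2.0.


L_eff = K * L
= 2.0 * 7
= 14.0 m

14.0 m


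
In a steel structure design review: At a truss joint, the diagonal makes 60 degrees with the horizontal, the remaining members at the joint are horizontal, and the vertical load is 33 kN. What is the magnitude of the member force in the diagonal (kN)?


At the joint, only the diagonal has a vertical component, so vertical equilibrium gives:
F * sin(60) = 33
F = 33 / sin(60)
= 33 / 0.866025
= 38.11 kN

38.11 kN


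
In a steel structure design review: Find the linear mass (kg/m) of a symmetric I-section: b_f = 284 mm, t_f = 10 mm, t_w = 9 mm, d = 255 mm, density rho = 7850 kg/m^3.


A_flanges = 2 * 284 * 10 = 5680 mm^2
A_web = (255 - 2 * 10) * 9 = 2115 mm^2
A_total = 5680 + 2115 = 7795 mm^2 = 0.007795 m^2
Weight = rho * A = 7850 * 0.007795 = 61.1908 kg/m

61.1908 kg/m


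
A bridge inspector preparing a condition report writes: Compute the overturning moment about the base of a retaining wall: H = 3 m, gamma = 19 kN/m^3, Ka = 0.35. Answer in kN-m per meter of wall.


Pa = 0.5 * Ka * gamma * H^2
= 0.5 * 0.35 * 19 * 3^2
= 29.925 kN/m
Arm = H / 3 = 3 / 3 = 1.0 m
Mo = Pa * arm = Pa * H / 3 = 29.925 * 3 / 3 = 29.925 kN-m/m

29.925 kN-m/m


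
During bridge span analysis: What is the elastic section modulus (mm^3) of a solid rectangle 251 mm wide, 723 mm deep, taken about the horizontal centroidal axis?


S = b * h^2 / 6
= 251 * 723^2 / 6
= 251 * 522729 / 6
= 21867496.5 mm^3

21867496.5 mm^3


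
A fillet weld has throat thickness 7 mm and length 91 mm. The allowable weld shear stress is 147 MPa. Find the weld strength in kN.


Strength = throat * length * allowable stress
= 7 * 91 * 147 N
= 93639 N
= 93.64 kN

93.64 kN


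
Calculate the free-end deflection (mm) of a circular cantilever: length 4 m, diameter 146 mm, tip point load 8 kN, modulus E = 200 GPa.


I = pi * d^4 / 64 = pi * 146^4 / 64 = 22303926.33 mm^4
L = 4000.0 mm, P = 8000.0 N, E = 200000.0 MPa
delta = P * L^3 / (3 * E * I)
= 8000.0 * 4000.0^3 / (3 * 200000.0 * 22303926.33)
= 38.2593 mm

38.2593 mm


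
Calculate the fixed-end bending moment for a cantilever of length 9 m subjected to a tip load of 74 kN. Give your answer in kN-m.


For a cantilever with a point load at the free end:
M_max = P * L = 74 * 9 = 666 kN-m

666 kN-m


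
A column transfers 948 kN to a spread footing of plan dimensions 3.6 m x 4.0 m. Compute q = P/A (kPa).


A = 3.6 * 4.0 = 14.4 m^2
q = P / A = 948 / 14.4
= 65.8333 kPa

65.8333 kPa


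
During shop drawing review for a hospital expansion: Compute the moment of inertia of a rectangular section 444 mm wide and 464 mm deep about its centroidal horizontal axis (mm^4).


I = b * h^3 / 12
= 444 * 464^3 / 12
= 444 * 99897344 / 12
= 3696201728.0 mm^4

3696201728.0 mm^4


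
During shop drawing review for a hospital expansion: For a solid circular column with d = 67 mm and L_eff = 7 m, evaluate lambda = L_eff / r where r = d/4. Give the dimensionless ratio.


Radius of gyration r = d / 4 = 67 / 4 = 16.75 mm
L_eff = 7000.0 mm
Slenderness ratio = L / r = 7000.0 / 16.75 = 417.91 (dimensionless)

417.91 (dimensionless)


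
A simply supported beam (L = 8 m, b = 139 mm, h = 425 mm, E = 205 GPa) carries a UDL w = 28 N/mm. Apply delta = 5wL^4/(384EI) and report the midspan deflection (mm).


I = 139 * 425^3 / 12 = 889201822.92 mm^4
L = 8000.0 mm, w = 28 N/mm, E = 205000.0 MPa
delta = 5 * w * L^4 / (384 * E * I)
= 5 * 28 * 8000.0^4 / (384 * 205000.0 * 889201822.92)
= 8.1922 mm

8.1922 mm


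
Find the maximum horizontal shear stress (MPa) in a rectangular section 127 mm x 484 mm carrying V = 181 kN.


A = b * h = 127 * 484 = 61468 mm^2
V = 181 kN = 181000.0 N
tau_max = 1.5 * V / A = 1.5 * 181000.0 / 61468
= 4.4169 MPa

4.4169 MPa


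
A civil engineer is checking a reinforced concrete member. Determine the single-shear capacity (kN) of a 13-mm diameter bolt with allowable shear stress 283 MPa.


A = pi * d^2 / 4 = pi * 13^2 / 4 = 132.7323 mm^2
V = f_v * A / 1000 = 283 * 132.7323 / 1000
= 37.5632 kN

37.5632 kN


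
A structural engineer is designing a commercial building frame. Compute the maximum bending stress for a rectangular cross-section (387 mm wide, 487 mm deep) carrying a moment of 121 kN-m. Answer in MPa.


I = b * h^3 / 12 = 387 * 487^3 / 12 = 3724917021.75 mm^4
y = h / 2 = 487 / 2 = 243.5 mm
M = 121 kN-m = 121000000.0 N-mm
sigma = M * y / I = 121000000.0 * 243.5 / 3724917021.75
= 7.91 MPa

7.91 MPa


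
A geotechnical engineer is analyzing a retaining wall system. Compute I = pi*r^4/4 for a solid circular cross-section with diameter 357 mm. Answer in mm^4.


r = d / 2 = 357 / 2 = 178.5 mm
I = pi * r^4 / 4 = pi * 178.5^4 / 4
= 797338552.09 mm^4

797338552.09 mm^4


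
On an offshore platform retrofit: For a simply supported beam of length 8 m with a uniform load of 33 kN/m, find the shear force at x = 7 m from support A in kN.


R_A = w * L / 2 = 33 * 8 / 2 = 132.0 kN
V(x) = R_A - w * x = 132.0 - 33 * 7
= -99.0 kN

-99.0 kN


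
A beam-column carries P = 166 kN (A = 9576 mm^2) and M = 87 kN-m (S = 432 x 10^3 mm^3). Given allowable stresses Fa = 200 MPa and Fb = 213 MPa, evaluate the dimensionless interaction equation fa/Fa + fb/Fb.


f_a = P / A = 166000.0 / 9576 = 17.335 MPa
f_b = M / S = 87000000.0 / 432000.0 = 201.3889 MPa
Ratio = f_a / Fa + f_b / Fb
= 17.335 / 200 + 201.3889 / 213
= 1.0322 (dimensionless)

1.0322 (dimensionless)


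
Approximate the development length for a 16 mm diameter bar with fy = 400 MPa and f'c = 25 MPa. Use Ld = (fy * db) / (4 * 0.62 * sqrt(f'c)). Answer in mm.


Ld = (fy * db) / (4 * 0.62 * sqrt(f'c))
= (400 * 16) / (4 * 0.62 * sqrt(25))
= 6400 / 12.4
= 516.13 mm

516.13 mm


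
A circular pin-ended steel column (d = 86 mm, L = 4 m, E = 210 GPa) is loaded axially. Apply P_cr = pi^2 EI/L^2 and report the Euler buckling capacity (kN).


I = pi * d^4 / 64 = 2685120.03 mm^4
L = 4000.0 mm
P_cr = pi^2 * E * I / L^2
= 9.8696 * 210000.0 * 2685120.03 / 4000.0^2
= 347826.58 N = 347.8266 kN

347.8266 kN


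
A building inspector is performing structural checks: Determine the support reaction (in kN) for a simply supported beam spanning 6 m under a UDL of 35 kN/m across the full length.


Total load = w * L = 35 * 6 = 210 kN
By symmetry, each reaction R = total / 2 = 210 / 2 = 105.0 kN

105.0 kN


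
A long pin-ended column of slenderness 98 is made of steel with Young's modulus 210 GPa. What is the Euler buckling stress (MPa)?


sigma_cr = pi^2 * E / lambda^2
= 9.8696 * 210000.0 / 98^2
= 9.8696 * 210000.0 / 9604
= 215.8077 MPa

215.8077 MPa


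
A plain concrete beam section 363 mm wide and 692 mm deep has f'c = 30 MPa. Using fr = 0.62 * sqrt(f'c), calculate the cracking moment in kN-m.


fr = 0.62 * sqrt(30) = 0.62 * 5.4772 = 3.3959 MPa
I = 363 * 692^3 / 12 = 10024060112.0 mm^4
y_t = 346.0 mm
M_cr = fr * I / y_t = 3.3959 * 10024060112.0 / 346.0 N-mm
= 98.383 kN-m

98.383 kN-m


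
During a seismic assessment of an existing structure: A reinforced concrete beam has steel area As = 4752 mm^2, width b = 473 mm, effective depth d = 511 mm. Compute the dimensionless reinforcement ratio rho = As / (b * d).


rho = As / (b * d)
= 4752 / (473 * 511)
= 4752 / 241703
= 0.01966 (dimensionless)

0.01966 (dimensionless)


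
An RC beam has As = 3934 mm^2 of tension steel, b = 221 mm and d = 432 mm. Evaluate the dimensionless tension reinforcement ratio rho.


rho = As / (b * d)
= 3934 / (221 * 432)
= 3934 / 95472
= 0.041206 (dimensionless)

0.041206 (dimensionless)


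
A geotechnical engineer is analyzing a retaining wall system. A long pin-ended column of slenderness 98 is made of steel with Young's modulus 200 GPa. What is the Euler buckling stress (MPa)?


sigma_cr = pi^2 * E / lambda^2
= 9.8696 * 200000.0 / 98^2
= 9.8696 * 200000.0 / 9604
= 205.5311 MPa

205.5311 MPa


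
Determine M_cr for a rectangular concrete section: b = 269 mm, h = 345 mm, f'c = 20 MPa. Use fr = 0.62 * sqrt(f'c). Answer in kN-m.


fr = 0.62 * sqrt(20) = 0.62 * 4.4721 = 2.7727 MPa
I = 269 * 345^3 / 12 = 920509593.75 mm^4
y_t = 172.5 mm
M_cr = fr * I / y_t = 2.7727 * 920509593.75 / 172.5 N-mm
= 14.7961 kN-m

14.7961 kN-m


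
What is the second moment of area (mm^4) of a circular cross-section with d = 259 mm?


r = d / 2 = 259 / 2 = 129.5 mm
I = pi * r^4 / 4 = pi * 129.5^4 / 4
= 220886388.76 mm^4

220886388.76 mm^4


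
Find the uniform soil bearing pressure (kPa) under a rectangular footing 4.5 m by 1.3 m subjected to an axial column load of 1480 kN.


A = 4.5 * 1.3 = 5.85 m^2
q = P / A = 1480 / 5.85
= 252.9915 kPa

252.9915 kPa


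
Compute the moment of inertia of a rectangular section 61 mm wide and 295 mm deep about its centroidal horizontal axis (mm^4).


I = b * h^3 / 12
= 61 * 295^3 / 12
= 61 * 25672375 / 12
= 130501239.58 mm^4

130501239.58 mm^4


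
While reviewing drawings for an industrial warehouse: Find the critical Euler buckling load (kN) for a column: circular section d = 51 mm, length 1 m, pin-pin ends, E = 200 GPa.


I = pi * d^4 / 64 = 332086.03 mm^4
L = 1000.0 mm
P_cr = pi^2 * E * I / L^2
= 9.8696 * 200000.0 * 332086.03 / 1000.0^2
= 655511.54 N = 655.5115 kN

655.5115 kN


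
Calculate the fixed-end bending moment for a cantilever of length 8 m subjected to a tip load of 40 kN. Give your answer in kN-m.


For a cantilever with a point load at the free end:
M_max = P * L = 40 * 8 = 320 kN-m

320 kN-m


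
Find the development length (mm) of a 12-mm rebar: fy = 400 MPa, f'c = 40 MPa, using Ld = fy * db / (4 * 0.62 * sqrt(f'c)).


Ld = (fy * db) / (4 * 0.62 * sqrt(f'c))
= (400 * 12) / (4 * 0.62 * sqrt(40))
= 4800 / 15.6849
= 306.03 mm

306.03 mm


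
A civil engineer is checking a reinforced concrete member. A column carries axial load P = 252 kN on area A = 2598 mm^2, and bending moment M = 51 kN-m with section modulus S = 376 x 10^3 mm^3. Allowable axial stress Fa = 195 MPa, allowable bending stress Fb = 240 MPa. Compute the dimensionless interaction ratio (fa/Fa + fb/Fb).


f_a = P / A = 252000.0 / 2598 = 96.9977 MPa
f_b = M / S = 51000000.0 / 376000.0 = 135.6383 MPa
Ratio = f_a / Fa + f_b / Fb
= 96.9977 / 195 + 135.6383 / 240
= 1.0626 (dimensionless)

1.0626 (dimensionless)


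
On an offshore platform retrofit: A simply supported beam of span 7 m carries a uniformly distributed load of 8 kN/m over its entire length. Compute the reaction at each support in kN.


Total load = w * L = 8 * 7 = 56 kN
By symmetry, each reaction R = total / 2 = 56 / 2 = 28.0 kN

28.0 kN


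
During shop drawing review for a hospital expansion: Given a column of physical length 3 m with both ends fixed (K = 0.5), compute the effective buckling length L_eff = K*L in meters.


L_eff = K * L
= 0.5 * 3
= 1.5 m

1.5 m


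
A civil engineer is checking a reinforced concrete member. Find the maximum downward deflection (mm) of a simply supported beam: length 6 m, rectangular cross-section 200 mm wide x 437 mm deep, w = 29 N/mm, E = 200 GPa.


I = 200 * 437^3 / 12 = 1390890883.33 mm^4
L = 6000.0 mm, w = 29 N/mm, E = 200000.0 MPa
delta = 5 * w * L^4 / (384 * E * I)
= 5 * 29 * 6000.0^4 / (384 * 200000.0 * 1390890883.33)
= 1.7592 mm

1.7592 mm


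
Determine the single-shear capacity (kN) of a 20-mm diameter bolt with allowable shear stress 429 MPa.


A = pi * d^2 / 4 = pi * 20^2 / 4 = 314.1593 mm^2
V = f_v * A / 1000 = 429 * 314.1593 / 1000
= 134.7743 kN

134.7743 kN


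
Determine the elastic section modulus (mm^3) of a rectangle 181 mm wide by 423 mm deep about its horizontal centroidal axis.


S = b * h^2 / 6
= 181 * 423^2 / 6
= 181 * 178929 / 6
= 5397691.5 mm^3

5397691.5 mm^3


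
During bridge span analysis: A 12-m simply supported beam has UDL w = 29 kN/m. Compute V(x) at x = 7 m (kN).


R_A = w * L / 2 = 29 * 12 / 2 = 174.0 kN
V(x) = R_A - w * x = 174.0 - 29 * 7
= -29.0 kN

-29.0 kN


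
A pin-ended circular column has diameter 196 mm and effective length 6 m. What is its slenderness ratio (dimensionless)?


Radius of gyration r = d / 4 = 196 / 4 = 49.0 mm
L_eff = 6000.0 mm
Slenderness ratio = L / r = 6000.0 / 49.0 = 122.45 (dimensionless)

122.45 (dimensionless)


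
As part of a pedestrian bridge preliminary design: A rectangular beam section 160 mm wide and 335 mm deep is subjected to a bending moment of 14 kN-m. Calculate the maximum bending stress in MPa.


I = b * h^3 / 12 = 160 * 335^3 / 12 = 501271666.67 mm^4
y = h / 2 = 335 / 2 = 167.5 mm
M = 14 kN-m = 14000000.0 N-mm
sigma = M * y / I = 14000000.0 * 167.5 / 501271666.67
= 4.68 MPa

4.68 MPa


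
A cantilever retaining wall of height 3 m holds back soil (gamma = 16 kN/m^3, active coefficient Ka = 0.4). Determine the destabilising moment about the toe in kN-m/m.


Pa = 0.5 * Ka * gamma * H^2
= 0.5 * 0.4 * 16 * 3^2
= 28.8 kN/m
Arm = H / 3 = 3 / 3 = 1.0 m
Mo = Pa * arm = Pa * H / 3 = 28.8 * 3 / 3 = 28.8 kN-m/m

28.8 kN-m/m


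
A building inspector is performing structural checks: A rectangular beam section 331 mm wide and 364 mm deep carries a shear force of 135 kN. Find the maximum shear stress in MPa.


A = b * h = 331 * 364 = 120484 mm^2
V = 135 kN = 135000.0 N
tau_max = 1.5 * V / A = 1.5 * 135000.0 / 120484
= 1.6807 MPa

1.6807 MPa
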